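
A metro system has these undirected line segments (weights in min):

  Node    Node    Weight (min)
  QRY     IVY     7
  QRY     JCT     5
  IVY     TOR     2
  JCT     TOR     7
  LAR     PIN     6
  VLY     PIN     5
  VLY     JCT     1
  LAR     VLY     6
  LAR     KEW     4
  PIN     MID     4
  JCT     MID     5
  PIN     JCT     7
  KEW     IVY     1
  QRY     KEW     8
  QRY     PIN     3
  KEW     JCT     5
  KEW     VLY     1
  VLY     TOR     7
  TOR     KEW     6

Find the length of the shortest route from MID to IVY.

Shortest distances from MID:
MID: 0
PIN: 4  (via MID)
JCT: 5  (via MID)
VLY: 6  (via JCT)
QRY: 7  (via PIN)
KEW: 7  (via VLY)
IVY: 8  (via KEW)
Shortest route: MID → JCT → VLY → KEW → IVY = 8 min.

8 min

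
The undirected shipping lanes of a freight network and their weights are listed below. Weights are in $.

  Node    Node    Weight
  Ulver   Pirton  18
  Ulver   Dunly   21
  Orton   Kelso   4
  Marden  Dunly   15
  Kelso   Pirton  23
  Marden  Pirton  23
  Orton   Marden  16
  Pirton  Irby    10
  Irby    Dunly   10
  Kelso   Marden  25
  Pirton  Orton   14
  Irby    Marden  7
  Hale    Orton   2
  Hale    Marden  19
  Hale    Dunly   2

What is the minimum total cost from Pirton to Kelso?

Settle nodes by increasing distance from Pirton:
Pirton: 0
Irby: 10  (via Pirton)
Orton: 14  (via Pirton)
Hale: 16  (via Orton)
Marden: 17  (via Irby)
Dunly: 18  (via Hale)
Kelso: 18  (via Orton)
Shortest route: Pirton → Orton → Kelso = $18.

$18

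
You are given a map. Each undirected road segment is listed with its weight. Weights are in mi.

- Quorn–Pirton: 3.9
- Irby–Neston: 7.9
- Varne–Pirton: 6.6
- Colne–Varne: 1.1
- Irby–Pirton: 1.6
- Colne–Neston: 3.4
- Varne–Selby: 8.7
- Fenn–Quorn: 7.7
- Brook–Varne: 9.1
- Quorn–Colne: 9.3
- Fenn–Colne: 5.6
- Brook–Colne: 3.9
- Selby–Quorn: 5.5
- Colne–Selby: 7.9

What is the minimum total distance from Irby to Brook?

13.2 mi

Running Dijkstra from Irby:
Irby: 0
Pirton: 1.6  (via Irby)
Quorn: 5.5  (via Pirton)
Neston: 7.9  (via Irby)
Varne: 8.2  (via Pirton)
Colne: 9.3  (via Varne)
Selby: 11  (via Quorn)
Brook: 13.2  (via Colne)
Shortest route: Irby → Pirton → Varne → Colne → Brook = 13.2 mi.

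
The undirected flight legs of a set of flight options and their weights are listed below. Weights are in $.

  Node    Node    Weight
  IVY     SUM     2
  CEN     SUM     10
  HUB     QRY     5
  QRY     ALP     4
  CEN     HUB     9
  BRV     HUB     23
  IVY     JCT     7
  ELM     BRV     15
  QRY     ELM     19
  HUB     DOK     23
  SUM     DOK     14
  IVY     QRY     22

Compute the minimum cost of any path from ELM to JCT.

$48

Candidate routes:
ELM - QRY - IVY - JCT: 19+22+7 = 48
ELM - QRY - HUB - CEN - SUM - IVY - JCT: 19+5+9+10+2+7 = 52
ELM - BRV - HUB - CEN - SUM - IVY - JCT: 15+23+9+10+2+7 = 66
The minimum is $48 via ELM - QRY - IVY - JCT.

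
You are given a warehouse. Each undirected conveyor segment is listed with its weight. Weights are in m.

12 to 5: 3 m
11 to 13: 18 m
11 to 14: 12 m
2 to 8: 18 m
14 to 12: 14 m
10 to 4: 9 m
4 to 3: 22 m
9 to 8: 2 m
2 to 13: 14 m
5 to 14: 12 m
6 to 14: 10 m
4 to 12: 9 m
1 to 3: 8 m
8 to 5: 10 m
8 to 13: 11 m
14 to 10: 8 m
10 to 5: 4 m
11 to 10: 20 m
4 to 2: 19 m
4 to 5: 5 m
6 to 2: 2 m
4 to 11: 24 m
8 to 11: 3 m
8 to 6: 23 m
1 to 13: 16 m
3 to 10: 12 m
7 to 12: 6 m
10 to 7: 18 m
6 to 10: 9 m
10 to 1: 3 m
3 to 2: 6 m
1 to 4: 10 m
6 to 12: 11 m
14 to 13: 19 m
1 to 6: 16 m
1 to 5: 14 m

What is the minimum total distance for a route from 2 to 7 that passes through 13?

Best 2 to 13: 2 → 13 costing 14
Best 13 to 7: 13 → 8 → 5 → 12 → 7 costing 30
Total via 13: 14 + 30 = 44 m.

44 m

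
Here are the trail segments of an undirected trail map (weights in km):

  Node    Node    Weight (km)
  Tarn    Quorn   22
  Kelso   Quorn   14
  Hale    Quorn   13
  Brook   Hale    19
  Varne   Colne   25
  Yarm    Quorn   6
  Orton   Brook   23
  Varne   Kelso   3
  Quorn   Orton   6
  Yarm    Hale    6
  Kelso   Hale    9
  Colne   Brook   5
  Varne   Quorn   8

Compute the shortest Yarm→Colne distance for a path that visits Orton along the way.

Shortest Yarm→Orton: Yarm → Quorn → Orton = 12
Shortest Orton→Colne: Orton → Brook → Colne = 28
Total via Orton: 12 + 28 = 40 km.

40 km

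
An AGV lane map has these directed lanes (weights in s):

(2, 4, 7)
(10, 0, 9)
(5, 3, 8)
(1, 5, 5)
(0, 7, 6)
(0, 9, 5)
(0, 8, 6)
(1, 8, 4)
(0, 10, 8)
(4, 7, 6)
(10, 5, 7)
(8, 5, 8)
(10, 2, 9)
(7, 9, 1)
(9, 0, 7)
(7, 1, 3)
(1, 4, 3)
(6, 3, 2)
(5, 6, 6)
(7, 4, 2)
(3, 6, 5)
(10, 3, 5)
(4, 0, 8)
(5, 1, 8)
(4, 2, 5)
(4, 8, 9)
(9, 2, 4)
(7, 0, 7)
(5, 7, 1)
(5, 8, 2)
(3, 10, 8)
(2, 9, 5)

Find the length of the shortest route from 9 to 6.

25 s

Settle nodes by increasing distance from 9:
9: 0
2: 4  (via 9)
0: 7  (via 9)
4: 11  (via 2)
7: 13  (via 0)
8: 13  (via 0)
10: 15  (via 0)
1: 16  (via 7)
3: 20  (via 10)
5: 21  (via 8)
6: 25  (via 3)
Shortest route: 9–0–10–3–6 = 25 s.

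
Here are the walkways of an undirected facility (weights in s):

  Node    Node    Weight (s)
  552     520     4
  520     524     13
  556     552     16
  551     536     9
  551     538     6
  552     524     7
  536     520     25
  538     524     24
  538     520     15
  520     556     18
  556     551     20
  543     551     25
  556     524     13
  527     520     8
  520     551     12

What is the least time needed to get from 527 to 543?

45 s

Shortest distances from 527:
527: 0
520: 8  (via 527)
552: 12  (via 520)
524: 19  (via 552)
551: 20  (via 520)
538: 23  (via 520)
556: 26  (via 520)
536: 29  (via 551)
543: 45  (via 551)
Shortest route: 527 → 520 → 551 → 543 = 45 s.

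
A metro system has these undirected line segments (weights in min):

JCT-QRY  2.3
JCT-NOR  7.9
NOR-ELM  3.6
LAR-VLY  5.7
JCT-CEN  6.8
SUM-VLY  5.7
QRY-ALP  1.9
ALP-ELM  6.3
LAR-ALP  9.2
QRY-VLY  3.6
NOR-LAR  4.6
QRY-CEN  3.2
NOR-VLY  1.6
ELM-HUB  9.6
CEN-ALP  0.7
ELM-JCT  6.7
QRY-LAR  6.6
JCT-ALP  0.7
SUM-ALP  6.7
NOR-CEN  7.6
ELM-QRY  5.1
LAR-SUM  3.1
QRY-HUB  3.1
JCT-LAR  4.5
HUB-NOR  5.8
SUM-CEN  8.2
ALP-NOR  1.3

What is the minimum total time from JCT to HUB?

Settle nodes by increasing distance from JCT:
JCT: 0
ALP: 0.7  (via JCT)
CEN: 1.4  (via ALP)
NOR: 2  (via ALP)
QRY: 2.3  (via JCT)
VLY: 3.6  (via NOR)
LAR: 4.5  (via JCT)
HUB: 5.4  (via QRY)
Shortest route: JCT → QRY → HUB = 5.4 min.

5.4 min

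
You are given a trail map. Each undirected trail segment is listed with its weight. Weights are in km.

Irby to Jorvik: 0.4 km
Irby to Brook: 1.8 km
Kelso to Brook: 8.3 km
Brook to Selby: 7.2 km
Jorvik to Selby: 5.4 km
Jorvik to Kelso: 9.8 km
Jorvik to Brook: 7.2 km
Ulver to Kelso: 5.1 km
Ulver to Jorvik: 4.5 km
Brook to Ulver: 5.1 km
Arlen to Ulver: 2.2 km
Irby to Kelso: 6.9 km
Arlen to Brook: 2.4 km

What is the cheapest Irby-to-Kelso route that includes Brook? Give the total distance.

Shortest Irby→Brook: Irby–Brook = 1.8
Shortest Brook→Kelso: Brook–Kelso = 8.3
Total via Brook: 1.8 + 8.3 = 10.1 km.

10.1 km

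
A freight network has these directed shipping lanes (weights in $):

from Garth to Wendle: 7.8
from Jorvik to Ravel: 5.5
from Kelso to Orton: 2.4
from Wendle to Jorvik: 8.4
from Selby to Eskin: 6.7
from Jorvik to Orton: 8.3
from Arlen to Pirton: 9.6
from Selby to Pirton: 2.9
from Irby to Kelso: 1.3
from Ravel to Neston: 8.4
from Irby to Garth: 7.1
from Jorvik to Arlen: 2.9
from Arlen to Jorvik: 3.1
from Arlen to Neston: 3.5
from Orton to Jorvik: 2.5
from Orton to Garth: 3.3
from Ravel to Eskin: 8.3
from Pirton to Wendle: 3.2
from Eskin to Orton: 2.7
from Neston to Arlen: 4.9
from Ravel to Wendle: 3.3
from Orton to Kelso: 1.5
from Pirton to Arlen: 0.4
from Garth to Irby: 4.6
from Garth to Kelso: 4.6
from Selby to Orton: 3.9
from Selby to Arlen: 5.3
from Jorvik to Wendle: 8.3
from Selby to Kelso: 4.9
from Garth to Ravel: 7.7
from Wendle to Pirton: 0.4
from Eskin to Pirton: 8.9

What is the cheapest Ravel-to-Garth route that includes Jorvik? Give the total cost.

$18.8

Best Ravel to Jorvik: Ravel–Wendle–Pirton–Arlen–Jorvik costing 7.2
Shortest Jorvik→Garth: Jorvik–Orton–Garth = 11.6
Total via Jorvik: 7.2 + 11.6 = $18.8.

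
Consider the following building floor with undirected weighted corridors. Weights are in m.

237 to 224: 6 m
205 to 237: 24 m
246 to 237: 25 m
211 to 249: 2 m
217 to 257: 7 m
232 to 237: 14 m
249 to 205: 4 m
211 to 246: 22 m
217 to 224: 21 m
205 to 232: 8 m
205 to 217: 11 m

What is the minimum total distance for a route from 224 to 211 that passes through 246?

Shortest 224→246: 224–237–246 = 31
Best 246 to 211: 246–211 costing 22
Total via 246: 31 + 22 = 53 m.

53 m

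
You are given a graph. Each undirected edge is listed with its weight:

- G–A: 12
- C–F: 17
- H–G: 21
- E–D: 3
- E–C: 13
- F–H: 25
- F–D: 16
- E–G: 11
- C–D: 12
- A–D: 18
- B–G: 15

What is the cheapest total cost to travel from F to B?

Shortest distances from F:
F: 0
D: 16  (via F)
C: 17  (via F)
E: 19  (via D)
H: 25  (via F)
G: 30  (via E)
A: 34  (via D)
B: 45  (via G)
Shortest route: F → D → E → G → B = 45.

45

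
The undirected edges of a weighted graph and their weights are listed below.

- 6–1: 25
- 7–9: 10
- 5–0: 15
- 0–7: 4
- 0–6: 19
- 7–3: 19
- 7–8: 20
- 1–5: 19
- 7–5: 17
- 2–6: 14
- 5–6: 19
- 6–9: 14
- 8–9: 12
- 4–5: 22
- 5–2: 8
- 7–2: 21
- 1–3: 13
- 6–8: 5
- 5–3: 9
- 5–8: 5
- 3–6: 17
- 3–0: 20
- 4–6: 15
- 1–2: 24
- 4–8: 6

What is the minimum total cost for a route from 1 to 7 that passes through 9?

46

Best 1 to 9: 1–5–8–9 costing 36
Shortest 9→7: 9–7 = 10
Total via 9: 36 + 10 = 46.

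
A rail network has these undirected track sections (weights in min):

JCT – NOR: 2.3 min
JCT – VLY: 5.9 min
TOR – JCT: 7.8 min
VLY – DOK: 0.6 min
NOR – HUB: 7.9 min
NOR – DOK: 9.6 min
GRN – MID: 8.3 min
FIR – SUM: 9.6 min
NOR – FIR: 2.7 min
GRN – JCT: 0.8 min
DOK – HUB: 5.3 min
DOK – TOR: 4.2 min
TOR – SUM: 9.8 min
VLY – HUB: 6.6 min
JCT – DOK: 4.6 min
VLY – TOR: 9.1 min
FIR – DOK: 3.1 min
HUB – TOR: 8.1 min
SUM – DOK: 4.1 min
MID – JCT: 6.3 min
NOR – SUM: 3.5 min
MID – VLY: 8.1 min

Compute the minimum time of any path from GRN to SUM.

Shortest distances from GRN:
GRN: 0
JCT: 0.8  (via GRN)
NOR: 3.1  (via JCT)
DOK: 5.4  (via JCT)
FIR: 5.8  (via NOR)
VLY: 6  (via DOK)
SUM: 6.6  (via NOR)
Shortest route: GRN → JCT → NOR → SUM = 6.6 min.

6.6 min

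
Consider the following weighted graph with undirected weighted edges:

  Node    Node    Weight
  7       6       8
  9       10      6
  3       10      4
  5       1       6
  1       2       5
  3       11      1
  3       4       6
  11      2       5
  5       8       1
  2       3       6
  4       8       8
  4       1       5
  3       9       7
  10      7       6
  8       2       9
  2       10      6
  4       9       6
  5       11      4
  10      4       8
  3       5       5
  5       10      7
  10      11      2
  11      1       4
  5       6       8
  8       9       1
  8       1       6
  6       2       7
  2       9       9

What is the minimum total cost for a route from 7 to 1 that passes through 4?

Best 7 to 4: 7–10–4 costing 14
Shortest 4→1: 4–1 = 5
Total via 4: 14 + 5 = 19.

19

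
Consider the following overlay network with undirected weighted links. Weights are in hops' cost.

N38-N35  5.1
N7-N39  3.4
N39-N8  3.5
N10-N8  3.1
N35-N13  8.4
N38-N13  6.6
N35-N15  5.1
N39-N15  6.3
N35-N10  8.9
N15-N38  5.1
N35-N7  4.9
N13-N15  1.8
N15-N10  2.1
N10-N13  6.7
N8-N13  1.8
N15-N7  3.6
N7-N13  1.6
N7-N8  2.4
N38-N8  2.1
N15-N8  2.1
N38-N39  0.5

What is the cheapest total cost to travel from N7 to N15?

3.4 hops' cost

Settle nodes by increasing distance from N7:
N7: 0
N13: 1.6  (via N7)
N8: 2.4  (via N7)
N15: 3.4  (via N13)
Shortest route: N7–N13–N15 = 3.4 hops' cost.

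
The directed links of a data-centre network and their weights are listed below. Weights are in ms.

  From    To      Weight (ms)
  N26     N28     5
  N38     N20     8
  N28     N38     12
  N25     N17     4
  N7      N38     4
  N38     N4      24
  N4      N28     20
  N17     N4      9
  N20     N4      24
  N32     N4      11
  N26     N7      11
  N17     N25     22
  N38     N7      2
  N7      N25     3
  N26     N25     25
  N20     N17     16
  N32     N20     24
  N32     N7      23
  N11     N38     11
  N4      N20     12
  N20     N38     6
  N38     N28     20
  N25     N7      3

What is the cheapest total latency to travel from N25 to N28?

Candidate routes:
N25 - N17 - N4 - N28: 4+9+20 = 33
N25 - N7 - N38 - N28: 3+4+20 = 27
N25 - N17 - N4 - N20 - N38 - N28: 4+9+12+6+20 = 51
Cheapest is N25 - N7 - N38 - N28 at 27 ms.

27 ms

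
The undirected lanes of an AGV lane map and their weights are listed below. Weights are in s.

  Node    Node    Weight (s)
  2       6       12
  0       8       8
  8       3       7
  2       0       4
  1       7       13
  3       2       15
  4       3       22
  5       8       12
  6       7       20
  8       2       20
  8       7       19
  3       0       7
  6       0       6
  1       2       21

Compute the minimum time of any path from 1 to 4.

54 s

Shortest distances from 1:
1: 0
7: 13  (via 1)
2: 21  (via 1)
0: 25  (via 2)
6: 31  (via 0)
3: 32  (via 0)
8: 32  (via 7)
5: 44  (via 8)
4: 54  (via 3)
Shortest route: 1–2–0–3–4 = 54 s.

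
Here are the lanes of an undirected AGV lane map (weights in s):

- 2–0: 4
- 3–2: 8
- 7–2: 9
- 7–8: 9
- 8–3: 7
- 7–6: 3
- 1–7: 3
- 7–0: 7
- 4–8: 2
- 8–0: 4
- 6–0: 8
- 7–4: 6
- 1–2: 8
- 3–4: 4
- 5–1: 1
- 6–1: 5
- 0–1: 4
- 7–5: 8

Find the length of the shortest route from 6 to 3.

Compare a few routes:
6–7–8–4–3: 3+9+2+4 = 18
6–7–4–3: 3+6+4 = 13
6–7–4–8–3: 3+6+2+7 = 18
6–1–7–4–3: 5+3+6+4 = 18
Cheapest is 6–7–4–3 at 13 s.

13 s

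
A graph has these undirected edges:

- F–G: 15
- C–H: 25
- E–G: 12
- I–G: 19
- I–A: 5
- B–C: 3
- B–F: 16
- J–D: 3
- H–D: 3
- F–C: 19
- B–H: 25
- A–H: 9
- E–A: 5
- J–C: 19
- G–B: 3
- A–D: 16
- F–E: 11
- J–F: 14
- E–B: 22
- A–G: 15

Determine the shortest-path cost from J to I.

Enumerating some paths:
J–F–E–A–I: 14+11+5+5 = 35
J–D–H–A–I: 3+3+9+5 = 20
J–D–A–I: 3+16+5 = 24
The minimum is 20 via J–D–H–A–I.

20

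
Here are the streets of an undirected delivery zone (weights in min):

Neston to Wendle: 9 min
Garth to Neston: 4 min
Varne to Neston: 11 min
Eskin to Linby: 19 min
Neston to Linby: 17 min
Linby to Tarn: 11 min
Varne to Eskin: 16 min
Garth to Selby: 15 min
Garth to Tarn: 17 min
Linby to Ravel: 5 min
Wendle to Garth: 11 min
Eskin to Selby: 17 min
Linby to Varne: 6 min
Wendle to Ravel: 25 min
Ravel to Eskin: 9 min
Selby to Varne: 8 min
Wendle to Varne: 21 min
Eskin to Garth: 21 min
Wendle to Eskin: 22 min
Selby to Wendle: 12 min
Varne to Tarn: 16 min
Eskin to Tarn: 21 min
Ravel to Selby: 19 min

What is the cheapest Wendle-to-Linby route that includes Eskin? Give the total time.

36 min

Shortest Wendle→Eskin: Wendle → Eskin = 22
Best Eskin to Linby: Eskin → Ravel → Linby costing 14
Total via Eskin: 22 + 14 = 36 min.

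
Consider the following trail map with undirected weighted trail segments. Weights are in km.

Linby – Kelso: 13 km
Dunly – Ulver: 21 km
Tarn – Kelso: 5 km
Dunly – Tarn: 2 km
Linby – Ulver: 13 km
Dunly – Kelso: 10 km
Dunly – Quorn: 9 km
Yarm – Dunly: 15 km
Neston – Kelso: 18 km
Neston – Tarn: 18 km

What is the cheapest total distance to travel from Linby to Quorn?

29 km

Enumerating some paths:
Linby → Kelso → Dunly → Quorn: 13+10+9 = 32
Linby → Kelso → Tarn → Dunly → Quorn: 13+5+2+9 = 29
Cheapest is Linby → Kelso → Tarn → Dunly → Quorn at 29 km.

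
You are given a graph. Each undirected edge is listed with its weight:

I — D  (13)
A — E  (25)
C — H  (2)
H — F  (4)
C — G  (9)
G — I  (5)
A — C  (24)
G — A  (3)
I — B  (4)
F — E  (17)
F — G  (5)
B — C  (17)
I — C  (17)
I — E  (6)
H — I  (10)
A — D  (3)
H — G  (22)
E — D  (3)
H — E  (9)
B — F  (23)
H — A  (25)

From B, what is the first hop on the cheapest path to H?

I

Candidate routes:
B - C - H: 17+2 = 19
B - I - H: 4+10 = 14
B - I - E - H: 4+6+9 = 19
B - I - G - F - H: 4+5+5+4 = 18
Cheapest is B - I - H at 14.
So from B the first move is to I.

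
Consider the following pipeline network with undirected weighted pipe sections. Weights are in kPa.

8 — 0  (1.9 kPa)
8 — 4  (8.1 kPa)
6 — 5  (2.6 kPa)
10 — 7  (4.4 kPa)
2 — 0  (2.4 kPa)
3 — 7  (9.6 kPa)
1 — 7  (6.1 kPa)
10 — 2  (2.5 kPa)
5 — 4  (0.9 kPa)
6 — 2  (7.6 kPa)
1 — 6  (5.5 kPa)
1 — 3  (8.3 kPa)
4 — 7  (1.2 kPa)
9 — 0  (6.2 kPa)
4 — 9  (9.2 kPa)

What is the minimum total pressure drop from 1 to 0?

15.4 kPa

Settle nodes by increasing distance from 1:
1: 0
6: 5.5  (via 1)
7: 6.1  (via 1)
4: 7.3  (via 7)
5: 8.1  (via 6)
3: 8.3  (via 1)
10: 10.5  (via 7)
2: 13  (via 10)
0: 15.4  (via 2)
Shortest route: 1–7–10–2–0 = 15.4 kPa.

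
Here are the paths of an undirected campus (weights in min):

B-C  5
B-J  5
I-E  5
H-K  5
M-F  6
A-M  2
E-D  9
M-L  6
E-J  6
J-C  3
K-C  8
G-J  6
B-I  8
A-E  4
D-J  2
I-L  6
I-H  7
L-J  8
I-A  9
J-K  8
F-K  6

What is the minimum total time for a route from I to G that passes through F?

Best I to F: I → A → M → F costing 17
Best F to G: F → K → J → G costing 20
Total via F: 17 + 20 = 37 min.

37 min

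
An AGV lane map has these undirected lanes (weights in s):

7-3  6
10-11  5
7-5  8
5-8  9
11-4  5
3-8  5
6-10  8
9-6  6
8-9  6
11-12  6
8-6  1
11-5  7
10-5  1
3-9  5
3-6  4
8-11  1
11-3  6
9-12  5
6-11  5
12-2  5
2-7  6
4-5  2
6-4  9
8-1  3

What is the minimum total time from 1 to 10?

9 s

Shortest distances from 1:
1: 0
8: 3  (via 1)
6: 4  (via 8)
11: 4  (via 8)
3: 8  (via 8)
4: 9  (via 11)
9: 9  (via 8)
10: 9  (via 11)
Shortest route: 1–8–11–10 = 9 s.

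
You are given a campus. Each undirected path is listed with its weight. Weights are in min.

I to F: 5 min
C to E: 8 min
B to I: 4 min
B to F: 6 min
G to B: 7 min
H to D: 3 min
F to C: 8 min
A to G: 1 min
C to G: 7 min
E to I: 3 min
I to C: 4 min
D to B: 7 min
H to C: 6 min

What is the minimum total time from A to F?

Compare a few routes:
A - G - C - F: 1+7+8 = 16
A - G - B - F: 1+7+6 = 14
A - G - B - I - F: 1+7+4+5 = 17
The minimum is 14 min via A - G - B - F.

14 min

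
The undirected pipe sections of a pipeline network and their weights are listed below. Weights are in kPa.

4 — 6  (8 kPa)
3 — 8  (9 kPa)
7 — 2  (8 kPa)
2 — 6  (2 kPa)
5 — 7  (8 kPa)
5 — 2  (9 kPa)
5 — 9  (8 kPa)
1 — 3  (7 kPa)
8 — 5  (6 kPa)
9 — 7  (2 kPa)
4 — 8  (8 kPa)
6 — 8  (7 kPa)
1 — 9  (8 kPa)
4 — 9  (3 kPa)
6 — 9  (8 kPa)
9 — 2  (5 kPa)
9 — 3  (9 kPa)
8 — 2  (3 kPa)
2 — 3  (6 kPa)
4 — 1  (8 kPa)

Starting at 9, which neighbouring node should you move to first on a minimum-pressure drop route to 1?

Compare a few routes:
9 - 4 - 1: 3+8 = 11
9 - 3 - 1: 9+7 = 16
9 - 1: 8 = 8
9 - 2 - 3 - 1: 5+6+7 = 18
Cheapest is 9 - 1 at 8 kPa.
So from 9 the first move is to 1.

1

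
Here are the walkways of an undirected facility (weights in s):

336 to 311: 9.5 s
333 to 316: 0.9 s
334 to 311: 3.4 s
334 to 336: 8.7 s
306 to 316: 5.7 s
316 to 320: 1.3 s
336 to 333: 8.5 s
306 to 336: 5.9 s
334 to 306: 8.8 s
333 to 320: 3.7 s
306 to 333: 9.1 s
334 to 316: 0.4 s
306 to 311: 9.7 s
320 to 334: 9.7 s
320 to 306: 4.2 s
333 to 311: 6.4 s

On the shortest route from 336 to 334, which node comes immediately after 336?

Compare a few routes:
336 → 306 → 316 → 334: 5.9+5.7+0.4 = 12
336 → 334: 8.7 = 8.7
336 → 306 → 320 → 316 → 334: 5.9+4.2+1.3+0.4 = 11.8
336 → 333 → 316 → 334: 8.5+0.9+0.4 = 9.8
The minimum is 8.7 s via 336 → 334.
So from 336 the first move is to 334.

334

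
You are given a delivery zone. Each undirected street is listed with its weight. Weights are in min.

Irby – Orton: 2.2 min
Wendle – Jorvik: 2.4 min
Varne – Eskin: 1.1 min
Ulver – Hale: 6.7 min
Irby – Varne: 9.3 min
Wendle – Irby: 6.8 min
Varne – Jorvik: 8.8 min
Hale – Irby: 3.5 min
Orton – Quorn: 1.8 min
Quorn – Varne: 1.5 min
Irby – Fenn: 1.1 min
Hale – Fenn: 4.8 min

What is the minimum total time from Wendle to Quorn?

10.8 min

Settle nodes by increasing distance from Wendle:
Wendle: 0
Jorvik: 2.4  (via Wendle)
Irby: 6.8  (via Wendle)
Fenn: 7.9  (via Irby)
Orton: 9  (via Irby)
Hale: 10.3  (via Irby)
Quorn: 10.8  (via Orton)
Shortest route: Wendle → Irby → Orton → Quorn = 10.8 min.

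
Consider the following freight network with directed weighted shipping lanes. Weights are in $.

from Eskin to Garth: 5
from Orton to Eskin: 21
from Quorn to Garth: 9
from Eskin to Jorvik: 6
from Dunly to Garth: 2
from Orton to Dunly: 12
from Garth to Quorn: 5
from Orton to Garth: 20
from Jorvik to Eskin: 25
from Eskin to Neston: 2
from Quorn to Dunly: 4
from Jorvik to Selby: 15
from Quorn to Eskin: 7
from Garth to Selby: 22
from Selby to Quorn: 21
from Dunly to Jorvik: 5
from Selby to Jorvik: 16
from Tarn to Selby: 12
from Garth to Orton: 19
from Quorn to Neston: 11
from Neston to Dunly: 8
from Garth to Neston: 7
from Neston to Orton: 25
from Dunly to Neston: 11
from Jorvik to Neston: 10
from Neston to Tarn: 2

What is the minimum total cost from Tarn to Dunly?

Enumerating some paths:
Tarn - Selby - Quorn - Eskin - Neston - Dunly: 12+21+7+2+8 = 50
Tarn - Selby - Jorvik - Neston - Dunly: 12+16+10+8 = 46
Tarn - Selby - Quorn - Dunly: 12+21+4 = 37
Cheapest is Tarn - Selby - Quorn - Dunly at $37.

$37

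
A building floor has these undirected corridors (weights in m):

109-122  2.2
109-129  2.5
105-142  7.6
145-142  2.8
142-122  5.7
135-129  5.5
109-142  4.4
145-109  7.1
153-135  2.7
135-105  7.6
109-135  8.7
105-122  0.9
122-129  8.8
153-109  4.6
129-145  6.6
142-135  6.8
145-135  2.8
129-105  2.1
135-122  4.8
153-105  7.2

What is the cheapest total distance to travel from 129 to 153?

7.1 m

Enumerating some paths:
129 → 109 → 153: 2.5+4.6 = 7.1
129 → 135 → 153: 5.5+2.7 = 8.2
The minimum is 7.1 m via 129 → 109 → 153.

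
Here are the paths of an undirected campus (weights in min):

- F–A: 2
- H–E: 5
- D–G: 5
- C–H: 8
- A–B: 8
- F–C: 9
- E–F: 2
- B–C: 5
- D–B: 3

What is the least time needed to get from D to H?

16 min

Shortest distances from D:
D: 0
B: 3  (via D)
G: 5  (via D)
C: 8  (via B)
A: 11  (via B)
F: 13  (via A)
E: 15  (via F)
H: 16  (via C)
Shortest route: D → B → C → H = 16 min.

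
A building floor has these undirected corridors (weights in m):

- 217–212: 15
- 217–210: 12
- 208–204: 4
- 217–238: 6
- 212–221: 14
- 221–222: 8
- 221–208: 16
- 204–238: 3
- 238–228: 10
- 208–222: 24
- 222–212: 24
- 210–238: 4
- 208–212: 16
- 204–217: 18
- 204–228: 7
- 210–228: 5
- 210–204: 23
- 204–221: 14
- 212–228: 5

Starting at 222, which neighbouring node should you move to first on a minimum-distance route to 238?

Compare a few routes:
222–208–204–238: 24+4+3 = 31
222–221–204–238: 8+14+3 = 25
Cheapest is 222–221–204–238 at 25 m.
So from 222 the first move is to 221.

221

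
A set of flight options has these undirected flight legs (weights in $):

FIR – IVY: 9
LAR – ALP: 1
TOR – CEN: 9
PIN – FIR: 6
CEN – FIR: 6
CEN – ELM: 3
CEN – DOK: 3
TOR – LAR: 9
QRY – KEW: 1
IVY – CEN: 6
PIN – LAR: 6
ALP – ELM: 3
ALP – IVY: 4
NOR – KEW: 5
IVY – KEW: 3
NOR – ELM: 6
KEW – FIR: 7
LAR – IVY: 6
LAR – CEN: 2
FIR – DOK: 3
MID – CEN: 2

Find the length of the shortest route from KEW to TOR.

Candidate routes:
KEW → IVY → CEN → TOR: 3+6+9 = 18
KEW → IVY → ALP → LAR → TOR: 3+4+1+9 = 17
Cheapest is KEW → IVY → ALP → LAR → TOR at $17.

$17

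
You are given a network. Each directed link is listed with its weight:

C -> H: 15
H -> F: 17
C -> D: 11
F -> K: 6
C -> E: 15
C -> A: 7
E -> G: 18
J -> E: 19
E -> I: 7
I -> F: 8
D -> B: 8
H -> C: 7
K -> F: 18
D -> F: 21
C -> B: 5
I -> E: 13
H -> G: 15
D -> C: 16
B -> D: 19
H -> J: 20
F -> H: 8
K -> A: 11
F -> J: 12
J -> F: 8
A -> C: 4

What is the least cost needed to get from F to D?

26

Settle nodes by increasing distance from F:
F: 0
K: 6  (via F)
H: 8  (via F)
J: 12  (via F)
C: 15  (via H)
A: 17  (via K)
B: 20  (via C)
G: 23  (via H)
D: 26  (via C)
Shortest route: F → H → C → D = 26.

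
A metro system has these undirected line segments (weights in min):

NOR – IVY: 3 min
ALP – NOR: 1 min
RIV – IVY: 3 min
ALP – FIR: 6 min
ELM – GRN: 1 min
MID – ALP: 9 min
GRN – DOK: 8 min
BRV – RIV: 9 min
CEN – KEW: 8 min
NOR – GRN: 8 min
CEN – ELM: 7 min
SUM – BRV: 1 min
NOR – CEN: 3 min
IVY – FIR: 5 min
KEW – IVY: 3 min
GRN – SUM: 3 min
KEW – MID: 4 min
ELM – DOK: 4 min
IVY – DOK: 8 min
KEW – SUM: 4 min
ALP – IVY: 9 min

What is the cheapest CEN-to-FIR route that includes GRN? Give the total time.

23 min

Best CEN to GRN: CEN–ELM–GRN costing 8
Best GRN to FIR: GRN–NOR–ALP–FIR costing 15
Total via GRN: 8 + 15 = 23 min.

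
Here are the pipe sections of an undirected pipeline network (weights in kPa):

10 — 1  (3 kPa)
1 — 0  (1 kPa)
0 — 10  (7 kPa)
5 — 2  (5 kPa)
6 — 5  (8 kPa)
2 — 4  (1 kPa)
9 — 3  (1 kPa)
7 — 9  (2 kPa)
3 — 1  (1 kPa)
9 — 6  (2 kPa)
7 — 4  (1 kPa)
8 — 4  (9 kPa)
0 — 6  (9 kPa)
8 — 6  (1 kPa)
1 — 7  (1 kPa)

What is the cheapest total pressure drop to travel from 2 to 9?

Running Dijkstra from 2:
2: 0
4: 1  (via 2)
7: 2  (via 4)
1: 3  (via 7)
0: 4  (via 1)
3: 4  (via 1)
9: 4  (via 7)
Shortest route: 2 → 4 → 7 → 9 = 4 kPa.

4 kPa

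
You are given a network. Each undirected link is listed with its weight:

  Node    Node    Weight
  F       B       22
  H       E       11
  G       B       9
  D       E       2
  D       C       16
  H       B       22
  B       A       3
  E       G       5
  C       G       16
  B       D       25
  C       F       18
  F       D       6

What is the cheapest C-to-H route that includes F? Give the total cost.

37

Best C to F: C–F costing 18
Best F to H: F–D–E–H costing 19
Total via F: 18 + 19 = 37.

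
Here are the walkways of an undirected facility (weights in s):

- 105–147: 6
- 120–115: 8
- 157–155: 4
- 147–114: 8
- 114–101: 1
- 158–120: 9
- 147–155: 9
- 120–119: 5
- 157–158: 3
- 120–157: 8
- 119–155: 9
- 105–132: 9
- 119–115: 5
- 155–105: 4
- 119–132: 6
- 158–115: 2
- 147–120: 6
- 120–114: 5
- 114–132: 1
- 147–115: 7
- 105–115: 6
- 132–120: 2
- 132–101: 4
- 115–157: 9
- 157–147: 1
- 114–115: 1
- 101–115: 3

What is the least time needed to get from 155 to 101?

11 s

Running Dijkstra from 155:
155: 0
157: 4  (via 155)
105: 4  (via 155)
147: 5  (via 157)
158: 7  (via 157)
119: 9  (via 155)
115: 9  (via 158)
114: 10  (via 115)
132: 11  (via 114)
101: 11  (via 114)
Shortest route: 155 → 157 → 158 → 115 → 114 → 101 = 11 s.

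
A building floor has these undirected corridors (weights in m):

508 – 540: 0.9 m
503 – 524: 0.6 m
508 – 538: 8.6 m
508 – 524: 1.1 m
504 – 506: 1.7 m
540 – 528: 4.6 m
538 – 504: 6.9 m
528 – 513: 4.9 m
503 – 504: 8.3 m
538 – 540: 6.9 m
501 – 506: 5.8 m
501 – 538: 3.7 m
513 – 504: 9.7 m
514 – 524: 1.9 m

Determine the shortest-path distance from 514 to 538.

10.8 m

Candidate routes:
514–524–508–538: 1.9+1.1+8.6 = 11.6
514–524–503–504–538: 1.9+0.6+8.3+6.9 = 17.7
514–524–508–540–538: 1.9+1.1+0.9+6.9 = 10.8
514–524–503–504–506–501–538: 1.9+0.6+8.3+1.7+5.8+3.7 = 22
Cheapest is 514–524–508–540–538 at 10.8 m.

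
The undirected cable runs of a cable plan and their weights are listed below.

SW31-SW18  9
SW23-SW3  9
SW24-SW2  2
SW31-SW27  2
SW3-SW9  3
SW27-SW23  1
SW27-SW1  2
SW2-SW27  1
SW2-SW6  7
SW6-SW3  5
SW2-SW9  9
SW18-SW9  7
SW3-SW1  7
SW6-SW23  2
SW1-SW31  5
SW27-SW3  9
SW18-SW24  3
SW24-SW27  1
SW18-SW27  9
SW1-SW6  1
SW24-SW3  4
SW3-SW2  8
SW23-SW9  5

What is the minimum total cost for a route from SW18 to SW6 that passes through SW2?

9

Best SW18 to SW2: SW18–SW24–SW2 costing 5
Best SW2 to SW6: SW2–SW27–SW23–SW6 costing 4
Total via SW2: 5 + 4 = 9.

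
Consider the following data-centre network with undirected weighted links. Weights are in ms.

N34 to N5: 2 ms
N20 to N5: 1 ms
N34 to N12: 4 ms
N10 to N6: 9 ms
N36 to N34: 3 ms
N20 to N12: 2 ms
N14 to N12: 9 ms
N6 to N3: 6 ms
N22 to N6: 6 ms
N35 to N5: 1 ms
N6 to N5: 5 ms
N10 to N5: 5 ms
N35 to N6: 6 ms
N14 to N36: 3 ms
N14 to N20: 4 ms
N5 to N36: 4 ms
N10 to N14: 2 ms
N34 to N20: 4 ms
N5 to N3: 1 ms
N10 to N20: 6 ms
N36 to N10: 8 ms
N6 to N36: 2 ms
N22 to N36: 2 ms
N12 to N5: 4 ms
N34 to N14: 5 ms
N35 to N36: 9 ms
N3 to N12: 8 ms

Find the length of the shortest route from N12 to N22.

Compare a few routes:
N12 → N5 → N36 → N22: 4+4+2 = 10
N12 → N20 → N5 → N36 → N22: 2+1+4+2 = 9
Cheapest is N12 → N20 → N5 → N36 → N22 at 9 ms.

9 ms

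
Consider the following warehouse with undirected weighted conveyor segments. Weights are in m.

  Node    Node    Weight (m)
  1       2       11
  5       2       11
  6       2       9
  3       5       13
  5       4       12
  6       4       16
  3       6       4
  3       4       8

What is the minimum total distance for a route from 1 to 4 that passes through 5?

Shortest 1→5: 1 → 2 → 5 = 22
Shortest 5→4: 5 → 4 = 12
Total via 5: 22 + 12 = 34 m.

34 m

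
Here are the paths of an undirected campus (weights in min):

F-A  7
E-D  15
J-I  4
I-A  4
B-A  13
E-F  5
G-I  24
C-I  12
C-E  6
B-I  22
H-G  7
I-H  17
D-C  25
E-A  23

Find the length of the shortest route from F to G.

35 min

Shortest distances from F:
F: 0
E: 5  (via F)
A: 7  (via F)
C: 11  (via E)
I: 11  (via A)
J: 15  (via I)
B: 20  (via A)
D: 20  (via E)
H: 28  (via I)
G: 35  (via I)
Shortest route: F → A → I → G = 35 min.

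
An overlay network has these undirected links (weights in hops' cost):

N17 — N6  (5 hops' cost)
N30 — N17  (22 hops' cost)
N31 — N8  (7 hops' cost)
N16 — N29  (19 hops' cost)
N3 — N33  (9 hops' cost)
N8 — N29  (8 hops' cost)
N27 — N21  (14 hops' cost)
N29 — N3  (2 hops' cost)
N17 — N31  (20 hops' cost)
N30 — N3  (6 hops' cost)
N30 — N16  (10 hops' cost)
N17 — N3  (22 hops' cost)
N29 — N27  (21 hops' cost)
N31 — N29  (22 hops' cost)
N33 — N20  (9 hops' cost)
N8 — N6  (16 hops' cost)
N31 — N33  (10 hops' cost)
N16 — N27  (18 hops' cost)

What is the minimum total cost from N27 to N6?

45 hops' cost

Candidate routes:
N27 - N29 - N3 - N17 - N6: 21+2+22+5 = 50
N27 - N16 - N30 - N17 - N6: 18+10+22+5 = 55
N27 - N29 - N8 - N6: 21+8+16 = 45
Cheapest is N27 - N29 - N8 - N6 at 45 hops' cost.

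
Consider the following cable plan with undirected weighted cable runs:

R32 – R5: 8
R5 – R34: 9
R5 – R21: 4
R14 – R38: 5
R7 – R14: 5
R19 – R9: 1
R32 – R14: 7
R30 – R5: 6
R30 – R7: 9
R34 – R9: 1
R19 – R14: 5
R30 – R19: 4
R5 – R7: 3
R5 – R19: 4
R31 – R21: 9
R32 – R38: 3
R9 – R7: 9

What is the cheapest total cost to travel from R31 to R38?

24

Enumerating some paths:
R31 → R21 → R5 → R32 → R38: 9+4+8+3 = 24
R31 → R21 → R5 → R7 → R14 → R38: 9+4+3+5+5 = 26
R31 → R21 → R5 → R19 → R14 → R38: 9+4+4+5+5 = 27
The minimum is 24 via R31 → R21 → R5 → R32 → R38.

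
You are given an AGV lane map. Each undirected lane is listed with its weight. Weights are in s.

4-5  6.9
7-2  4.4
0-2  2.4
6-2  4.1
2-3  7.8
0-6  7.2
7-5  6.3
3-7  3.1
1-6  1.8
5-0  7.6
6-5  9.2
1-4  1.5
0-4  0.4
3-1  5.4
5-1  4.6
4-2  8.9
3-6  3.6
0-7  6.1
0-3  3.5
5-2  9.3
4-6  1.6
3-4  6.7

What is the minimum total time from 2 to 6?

4.1 s

Candidate routes:
2–0–4–1–6: 2.4+0.4+1.5+1.8 = 6.1
2–6: 4.1 = 4.1
2–0–3–6: 2.4+3.5+3.6 = 9.5
2–0–4–6: 2.4+0.4+1.6 = 4.4
The minimum is 4.1 s via 2–6.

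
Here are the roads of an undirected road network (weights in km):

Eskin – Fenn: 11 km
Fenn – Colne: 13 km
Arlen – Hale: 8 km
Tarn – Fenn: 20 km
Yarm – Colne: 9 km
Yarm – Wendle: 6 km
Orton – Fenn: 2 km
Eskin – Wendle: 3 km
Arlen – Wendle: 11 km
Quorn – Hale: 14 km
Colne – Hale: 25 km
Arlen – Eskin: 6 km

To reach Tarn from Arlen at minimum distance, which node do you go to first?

Eskin

Candidate routes:
Arlen–Eskin–Wendle–Yarm–Colne–Fenn–Tarn: 6+3+6+9+13+20 = 57
Arlen–Wendle–Eskin–Fenn–Tarn: 11+3+11+20 = 45
Arlen–Wendle–Yarm–Colne–Fenn–Tarn: 11+6+9+13+20 = 59
Arlen–Eskin–Fenn–Tarn: 6+11+20 = 37
The minimum is 37 km via Arlen–Eskin–Fenn–Tarn.
So from Arlen the first move is to Eskin.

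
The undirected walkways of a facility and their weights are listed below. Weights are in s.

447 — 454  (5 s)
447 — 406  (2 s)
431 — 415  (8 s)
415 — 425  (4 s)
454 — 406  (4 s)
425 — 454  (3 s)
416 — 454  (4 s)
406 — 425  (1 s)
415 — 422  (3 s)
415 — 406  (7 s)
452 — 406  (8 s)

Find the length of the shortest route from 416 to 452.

Compare a few routes:
416 → 454 → 425 → 415 → 406 → 452: 4+3+4+7+8 = 26
416 → 454 → 447 → 406 → 452: 4+5+2+8 = 19
416 → 454 → 406 → 452: 4+4+8 = 16
The minimum is 16 s via 416 → 454 → 406 → 452.

16 s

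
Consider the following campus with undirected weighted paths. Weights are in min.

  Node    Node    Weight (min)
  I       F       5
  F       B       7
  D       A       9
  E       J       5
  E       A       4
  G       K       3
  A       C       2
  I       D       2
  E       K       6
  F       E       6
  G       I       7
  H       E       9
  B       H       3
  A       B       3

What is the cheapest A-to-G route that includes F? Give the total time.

Best A to F: A → B → F costing 10
Best F to G: F → I → G costing 12
Total via F: 10 + 12 = 22 min.

22 min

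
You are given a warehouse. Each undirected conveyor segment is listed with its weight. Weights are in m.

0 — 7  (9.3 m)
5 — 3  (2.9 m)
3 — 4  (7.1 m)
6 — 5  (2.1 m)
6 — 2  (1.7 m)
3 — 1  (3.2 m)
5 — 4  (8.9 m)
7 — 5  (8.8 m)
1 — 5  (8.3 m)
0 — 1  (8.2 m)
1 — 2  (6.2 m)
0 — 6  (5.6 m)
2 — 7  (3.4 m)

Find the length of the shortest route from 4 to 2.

Running Dijkstra from 4:
4: 0
3: 7.1  (via 4)
5: 8.9  (via 4)
1: 10.3  (via 3)
6: 11  (via 5)
2: 12.7  (via 6)
Shortest route: 4 → 5 → 6 → 2 = 12.7 m.

12.7 m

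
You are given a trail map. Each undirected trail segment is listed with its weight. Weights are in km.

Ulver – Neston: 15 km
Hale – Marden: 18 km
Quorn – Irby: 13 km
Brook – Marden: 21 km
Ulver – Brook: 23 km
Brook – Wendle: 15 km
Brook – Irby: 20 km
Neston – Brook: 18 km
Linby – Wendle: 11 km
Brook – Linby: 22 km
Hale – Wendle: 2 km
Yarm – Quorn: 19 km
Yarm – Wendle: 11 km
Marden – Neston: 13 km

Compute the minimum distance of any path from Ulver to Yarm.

49 km

Candidate routes:
Ulver–Neston–Marden–Hale–Wendle–Yarm: 15+13+18+2+11 = 59
Ulver–Neston–Brook–Wendle–Yarm: 15+18+15+11 = 59
Ulver–Brook–Linby–Wendle–Yarm: 23+22+11+11 = 67
Ulver–Brook–Wendle–Yarm: 23+15+11 = 49
The minimum is 49 km via Ulver–Brook–Wendle–Yarm.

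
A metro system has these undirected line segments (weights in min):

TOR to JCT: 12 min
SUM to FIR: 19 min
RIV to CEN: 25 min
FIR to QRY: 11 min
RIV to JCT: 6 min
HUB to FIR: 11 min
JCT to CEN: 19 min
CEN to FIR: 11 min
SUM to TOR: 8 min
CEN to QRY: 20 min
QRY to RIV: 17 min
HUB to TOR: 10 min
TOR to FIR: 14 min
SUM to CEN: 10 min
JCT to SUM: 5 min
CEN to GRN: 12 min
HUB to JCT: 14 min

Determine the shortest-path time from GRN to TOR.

Compare a few routes:
GRN–CEN–SUM–TOR: 12+10+8 = 30
GRN–CEN–FIR–TOR: 12+11+14 = 37
GRN–CEN–SUM–JCT–TOR: 12+10+5+12 = 39
GRN–CEN–JCT–TOR: 12+19+12 = 43
The minimum is 30 min via GRN–CEN–SUM–TOR.

30 min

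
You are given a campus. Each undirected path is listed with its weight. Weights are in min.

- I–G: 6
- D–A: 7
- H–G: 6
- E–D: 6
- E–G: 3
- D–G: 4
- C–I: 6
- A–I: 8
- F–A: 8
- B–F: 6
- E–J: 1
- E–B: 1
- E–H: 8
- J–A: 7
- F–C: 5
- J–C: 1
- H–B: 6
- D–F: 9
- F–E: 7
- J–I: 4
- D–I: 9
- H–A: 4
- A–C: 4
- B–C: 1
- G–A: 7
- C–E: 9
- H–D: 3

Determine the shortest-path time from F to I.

Enumerating some paths:
F → C → J → I: 5+1+4 = 10
F → C → I: 5+6 = 11
Cheapest is F → C → J → I at 10 min.

10 min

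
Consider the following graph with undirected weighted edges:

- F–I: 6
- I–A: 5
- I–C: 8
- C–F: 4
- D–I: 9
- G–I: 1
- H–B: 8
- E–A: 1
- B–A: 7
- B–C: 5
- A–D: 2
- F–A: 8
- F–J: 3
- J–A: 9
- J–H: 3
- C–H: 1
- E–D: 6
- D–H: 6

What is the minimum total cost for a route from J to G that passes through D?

17

Best J to D: J → H → D costing 9
Best D to G: D → A → I → G costing 8
Total via D: 9 + 8 = 17.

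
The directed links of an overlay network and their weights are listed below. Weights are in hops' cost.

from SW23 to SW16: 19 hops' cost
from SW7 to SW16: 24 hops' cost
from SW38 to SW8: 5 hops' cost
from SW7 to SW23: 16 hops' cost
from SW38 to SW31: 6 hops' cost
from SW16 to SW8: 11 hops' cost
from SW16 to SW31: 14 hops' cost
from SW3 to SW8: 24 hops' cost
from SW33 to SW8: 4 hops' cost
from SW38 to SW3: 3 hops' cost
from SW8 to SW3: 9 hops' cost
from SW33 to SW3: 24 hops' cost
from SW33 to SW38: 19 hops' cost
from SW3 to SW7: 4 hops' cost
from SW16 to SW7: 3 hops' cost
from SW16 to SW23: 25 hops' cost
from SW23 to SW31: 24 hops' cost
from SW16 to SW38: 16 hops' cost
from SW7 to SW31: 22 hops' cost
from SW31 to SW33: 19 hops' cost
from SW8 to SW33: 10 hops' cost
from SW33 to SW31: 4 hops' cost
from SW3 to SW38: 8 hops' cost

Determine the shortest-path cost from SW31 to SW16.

Candidate routes:
SW31 - SW33 - SW38 - SW3 - SW7 - SW16: 19+19+3+4+24 = 69
SW31 - SW33 - SW8 - SW3 - SW7 - SW16: 19+4+9+4+24 = 60
The minimum is 60 hops' cost via SW31 - SW33 - SW8 - SW3 - SW7 - SW16.

60 hops' cost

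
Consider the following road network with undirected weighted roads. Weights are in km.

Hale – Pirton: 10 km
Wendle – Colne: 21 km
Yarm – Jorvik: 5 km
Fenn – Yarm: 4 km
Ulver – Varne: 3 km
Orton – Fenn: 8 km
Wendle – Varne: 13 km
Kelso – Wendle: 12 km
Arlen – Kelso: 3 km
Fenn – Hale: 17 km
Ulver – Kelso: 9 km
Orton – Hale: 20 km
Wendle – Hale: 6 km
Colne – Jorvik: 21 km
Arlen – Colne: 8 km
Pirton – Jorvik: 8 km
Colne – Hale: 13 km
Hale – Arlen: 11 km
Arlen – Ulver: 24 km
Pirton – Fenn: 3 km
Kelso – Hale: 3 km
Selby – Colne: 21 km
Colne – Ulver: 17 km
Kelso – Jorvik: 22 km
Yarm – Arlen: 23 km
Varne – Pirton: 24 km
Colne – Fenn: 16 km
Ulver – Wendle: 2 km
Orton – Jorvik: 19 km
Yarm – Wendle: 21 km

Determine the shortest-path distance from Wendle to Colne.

Compare a few routes:
Wendle → Hale → Kelso → Arlen → Colne: 6+3+3+8 = 20
Wendle → Ulver → Colne: 2+17 = 19
Wendle → Colne: 21 = 21
Cheapest is Wendle → Ulver → Colne at 19 km.

19 km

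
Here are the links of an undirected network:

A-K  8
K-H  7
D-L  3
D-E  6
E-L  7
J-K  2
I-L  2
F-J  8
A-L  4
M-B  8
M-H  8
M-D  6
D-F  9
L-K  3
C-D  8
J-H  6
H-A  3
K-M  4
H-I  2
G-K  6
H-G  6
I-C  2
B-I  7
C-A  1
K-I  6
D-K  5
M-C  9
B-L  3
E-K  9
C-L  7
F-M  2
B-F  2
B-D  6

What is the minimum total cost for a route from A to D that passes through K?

Best A to K: A–L–K costing 7
Shortest K→D: K–D = 5
Total via K: 7 + 5 = 12.

12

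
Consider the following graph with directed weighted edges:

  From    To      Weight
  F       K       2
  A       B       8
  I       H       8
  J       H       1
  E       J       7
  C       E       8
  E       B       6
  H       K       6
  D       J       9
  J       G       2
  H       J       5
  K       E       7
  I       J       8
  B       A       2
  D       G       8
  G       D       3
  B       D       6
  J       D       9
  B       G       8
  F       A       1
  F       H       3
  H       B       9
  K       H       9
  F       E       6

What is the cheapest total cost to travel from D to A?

21

Running Dijkstra from D:
D: 0
G: 8  (via D)
J: 9  (via D)
H: 10  (via J)
K: 16  (via H)
B: 19  (via H)
A: 21  (via B)
Shortest route: D–J–H–B–A = 21.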